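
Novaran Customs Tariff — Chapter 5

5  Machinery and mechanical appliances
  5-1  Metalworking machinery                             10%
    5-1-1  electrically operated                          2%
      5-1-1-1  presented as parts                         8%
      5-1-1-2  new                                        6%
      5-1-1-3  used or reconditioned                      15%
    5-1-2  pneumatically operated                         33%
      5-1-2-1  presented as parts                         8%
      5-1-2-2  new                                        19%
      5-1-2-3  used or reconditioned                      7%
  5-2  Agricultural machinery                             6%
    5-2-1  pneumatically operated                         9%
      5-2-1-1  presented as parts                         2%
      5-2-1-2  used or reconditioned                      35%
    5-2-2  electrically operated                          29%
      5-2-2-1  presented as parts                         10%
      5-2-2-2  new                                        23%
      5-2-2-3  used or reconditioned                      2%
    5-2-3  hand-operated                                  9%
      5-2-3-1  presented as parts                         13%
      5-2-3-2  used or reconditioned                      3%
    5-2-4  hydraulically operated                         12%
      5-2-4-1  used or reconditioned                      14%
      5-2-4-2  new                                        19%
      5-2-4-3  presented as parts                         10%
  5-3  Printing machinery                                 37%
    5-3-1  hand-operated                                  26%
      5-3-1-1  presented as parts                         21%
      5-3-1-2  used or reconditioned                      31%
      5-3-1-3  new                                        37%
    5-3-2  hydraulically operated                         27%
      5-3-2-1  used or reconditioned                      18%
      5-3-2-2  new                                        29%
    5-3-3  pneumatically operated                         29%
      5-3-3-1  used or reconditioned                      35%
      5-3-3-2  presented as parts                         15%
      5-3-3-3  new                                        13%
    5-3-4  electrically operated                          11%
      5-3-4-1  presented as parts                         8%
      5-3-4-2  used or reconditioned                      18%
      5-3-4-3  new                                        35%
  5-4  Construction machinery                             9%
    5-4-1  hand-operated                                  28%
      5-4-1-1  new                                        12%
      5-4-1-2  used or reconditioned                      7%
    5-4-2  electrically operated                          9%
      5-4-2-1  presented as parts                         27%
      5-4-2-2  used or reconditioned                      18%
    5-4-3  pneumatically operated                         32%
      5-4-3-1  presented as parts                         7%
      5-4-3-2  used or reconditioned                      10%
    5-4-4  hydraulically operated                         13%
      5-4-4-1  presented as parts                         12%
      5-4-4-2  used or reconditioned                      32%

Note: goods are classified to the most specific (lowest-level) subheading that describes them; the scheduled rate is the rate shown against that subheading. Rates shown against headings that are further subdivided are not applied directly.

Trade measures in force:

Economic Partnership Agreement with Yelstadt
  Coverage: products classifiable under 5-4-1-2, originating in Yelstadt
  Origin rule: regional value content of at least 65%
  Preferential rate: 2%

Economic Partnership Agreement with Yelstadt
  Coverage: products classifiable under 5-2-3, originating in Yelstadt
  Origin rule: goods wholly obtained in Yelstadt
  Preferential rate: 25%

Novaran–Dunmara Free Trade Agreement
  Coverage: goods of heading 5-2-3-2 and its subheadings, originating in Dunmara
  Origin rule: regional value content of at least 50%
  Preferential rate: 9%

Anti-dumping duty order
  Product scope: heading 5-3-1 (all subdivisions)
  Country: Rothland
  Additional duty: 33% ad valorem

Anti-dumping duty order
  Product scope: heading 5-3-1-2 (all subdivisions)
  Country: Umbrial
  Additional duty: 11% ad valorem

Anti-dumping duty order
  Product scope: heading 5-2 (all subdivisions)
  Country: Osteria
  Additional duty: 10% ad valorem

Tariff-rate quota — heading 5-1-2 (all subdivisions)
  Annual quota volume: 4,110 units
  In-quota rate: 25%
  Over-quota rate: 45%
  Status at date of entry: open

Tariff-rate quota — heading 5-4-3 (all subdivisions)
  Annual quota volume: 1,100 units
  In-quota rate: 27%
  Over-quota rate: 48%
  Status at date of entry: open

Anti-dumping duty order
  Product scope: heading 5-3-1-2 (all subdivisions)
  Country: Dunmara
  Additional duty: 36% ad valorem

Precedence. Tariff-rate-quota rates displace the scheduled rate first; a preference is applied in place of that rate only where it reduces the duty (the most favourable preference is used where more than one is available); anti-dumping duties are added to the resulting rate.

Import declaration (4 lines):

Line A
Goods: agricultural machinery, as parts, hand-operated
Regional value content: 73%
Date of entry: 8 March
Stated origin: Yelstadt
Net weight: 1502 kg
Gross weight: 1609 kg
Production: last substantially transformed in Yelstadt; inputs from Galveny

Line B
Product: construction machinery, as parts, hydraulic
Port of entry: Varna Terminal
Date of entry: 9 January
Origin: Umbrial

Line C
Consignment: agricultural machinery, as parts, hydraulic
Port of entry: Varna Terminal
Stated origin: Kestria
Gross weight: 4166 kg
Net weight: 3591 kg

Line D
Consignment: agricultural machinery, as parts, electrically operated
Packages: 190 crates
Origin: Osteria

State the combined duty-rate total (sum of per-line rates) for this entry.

Line A: agricultural → 5-2; hand-operated → 5-2-3; as parts → 5-2-3-1. Scheduled 13%. Yelstadt agreement on 5-4-1-2: 5-2-3-1 not covered; Yelstadt agreement on 5-2-3: not wholly obtained. → 13%.
Line B: construction → 5-4; hydraulic → 5-4-4; as parts → 5-4-4-1. Scheduled 12%. No special measure applies. → 12%.
Line C: agricultural → 5-2; hydraulic → 5-2-4; as parts → 5-2-4-3. Scheduled 10%. No special measure applies. → 10%.
Line D: agricultural → 5-2; electrically operated → 5-2-2; as parts → 5-2-2-1. Scheduled 10%. anti-dumping (Osteria, 5-2): +10%; total 10% + 10% = 20%. → 20%.
Sum: 13% + 12% + 10% + 20% = 55%.

55%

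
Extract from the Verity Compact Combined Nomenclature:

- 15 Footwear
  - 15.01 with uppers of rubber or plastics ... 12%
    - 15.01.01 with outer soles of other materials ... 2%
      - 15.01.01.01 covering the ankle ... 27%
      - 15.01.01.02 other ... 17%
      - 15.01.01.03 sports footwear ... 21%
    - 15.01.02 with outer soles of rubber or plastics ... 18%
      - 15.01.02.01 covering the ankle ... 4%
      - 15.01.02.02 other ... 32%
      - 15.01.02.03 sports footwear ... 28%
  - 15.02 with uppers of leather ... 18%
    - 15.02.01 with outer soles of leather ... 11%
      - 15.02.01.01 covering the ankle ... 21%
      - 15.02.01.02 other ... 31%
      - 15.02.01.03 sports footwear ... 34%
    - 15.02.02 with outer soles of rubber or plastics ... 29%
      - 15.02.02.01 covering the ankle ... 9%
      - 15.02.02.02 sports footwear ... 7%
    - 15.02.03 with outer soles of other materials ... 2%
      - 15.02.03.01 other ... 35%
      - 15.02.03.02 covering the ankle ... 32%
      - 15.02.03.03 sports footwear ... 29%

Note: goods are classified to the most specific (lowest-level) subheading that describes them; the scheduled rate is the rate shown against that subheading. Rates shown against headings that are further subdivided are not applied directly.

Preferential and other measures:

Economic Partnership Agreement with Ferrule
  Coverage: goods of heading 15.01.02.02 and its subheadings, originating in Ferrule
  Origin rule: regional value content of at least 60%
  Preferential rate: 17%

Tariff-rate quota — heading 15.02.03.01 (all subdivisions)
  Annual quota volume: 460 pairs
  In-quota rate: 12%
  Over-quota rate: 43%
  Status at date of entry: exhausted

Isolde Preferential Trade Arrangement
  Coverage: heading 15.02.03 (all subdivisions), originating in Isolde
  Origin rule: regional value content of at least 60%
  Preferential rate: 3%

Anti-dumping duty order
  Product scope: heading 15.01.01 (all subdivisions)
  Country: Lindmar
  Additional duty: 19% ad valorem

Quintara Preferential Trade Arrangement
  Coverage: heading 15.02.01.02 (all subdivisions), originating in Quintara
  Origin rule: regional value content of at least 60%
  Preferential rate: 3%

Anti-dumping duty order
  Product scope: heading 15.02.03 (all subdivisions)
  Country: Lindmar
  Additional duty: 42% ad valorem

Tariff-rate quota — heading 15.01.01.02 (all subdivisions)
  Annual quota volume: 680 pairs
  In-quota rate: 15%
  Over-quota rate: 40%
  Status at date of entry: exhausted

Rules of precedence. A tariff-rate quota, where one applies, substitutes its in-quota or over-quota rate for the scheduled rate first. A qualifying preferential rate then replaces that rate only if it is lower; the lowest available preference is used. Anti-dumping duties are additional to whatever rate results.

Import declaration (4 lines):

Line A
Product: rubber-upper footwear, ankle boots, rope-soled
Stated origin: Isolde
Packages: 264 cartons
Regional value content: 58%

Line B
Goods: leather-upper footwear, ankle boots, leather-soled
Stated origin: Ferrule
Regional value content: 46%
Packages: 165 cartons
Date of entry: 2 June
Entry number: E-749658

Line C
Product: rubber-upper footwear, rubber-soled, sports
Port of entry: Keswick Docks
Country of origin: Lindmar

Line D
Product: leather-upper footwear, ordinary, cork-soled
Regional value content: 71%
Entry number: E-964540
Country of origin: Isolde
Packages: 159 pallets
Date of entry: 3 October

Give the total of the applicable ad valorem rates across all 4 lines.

Line A: rubber-upper → 15.01; rope-soled → 15.01.01; ankle boots → 15.01.01.01. Scheduled 27%. Isolde agreement on 15.02.03: 15.01.01.01 not covered. → 27%.
Line B: leather-upper → 15.02; leather-soled → 15.02.01; ankle boots → 15.02.01.01. Scheduled 21%. Ferrule agreement on 15.01.02.02: 15.02.01.01 not covered. → 21%.
Line C: rubber-upper → 15.01; rubber-soled → 15.01.02; sports → 15.01.02.03. Scheduled 28%. No special measure applies. → 28%.
Line D: leather-upper → 15.02; cork-soled → 15.02.03; ordinary → 15.02.03.01. Scheduled 35%. quota on 15.02.03.01 exhausted → over-quota 43%; Isolde agreement on 15.02.03: RVC ≥ 60% → 3% available; preferential 3%. → 3%.
Sum: 27% + 21% + 28% + 3% = 79%.

79%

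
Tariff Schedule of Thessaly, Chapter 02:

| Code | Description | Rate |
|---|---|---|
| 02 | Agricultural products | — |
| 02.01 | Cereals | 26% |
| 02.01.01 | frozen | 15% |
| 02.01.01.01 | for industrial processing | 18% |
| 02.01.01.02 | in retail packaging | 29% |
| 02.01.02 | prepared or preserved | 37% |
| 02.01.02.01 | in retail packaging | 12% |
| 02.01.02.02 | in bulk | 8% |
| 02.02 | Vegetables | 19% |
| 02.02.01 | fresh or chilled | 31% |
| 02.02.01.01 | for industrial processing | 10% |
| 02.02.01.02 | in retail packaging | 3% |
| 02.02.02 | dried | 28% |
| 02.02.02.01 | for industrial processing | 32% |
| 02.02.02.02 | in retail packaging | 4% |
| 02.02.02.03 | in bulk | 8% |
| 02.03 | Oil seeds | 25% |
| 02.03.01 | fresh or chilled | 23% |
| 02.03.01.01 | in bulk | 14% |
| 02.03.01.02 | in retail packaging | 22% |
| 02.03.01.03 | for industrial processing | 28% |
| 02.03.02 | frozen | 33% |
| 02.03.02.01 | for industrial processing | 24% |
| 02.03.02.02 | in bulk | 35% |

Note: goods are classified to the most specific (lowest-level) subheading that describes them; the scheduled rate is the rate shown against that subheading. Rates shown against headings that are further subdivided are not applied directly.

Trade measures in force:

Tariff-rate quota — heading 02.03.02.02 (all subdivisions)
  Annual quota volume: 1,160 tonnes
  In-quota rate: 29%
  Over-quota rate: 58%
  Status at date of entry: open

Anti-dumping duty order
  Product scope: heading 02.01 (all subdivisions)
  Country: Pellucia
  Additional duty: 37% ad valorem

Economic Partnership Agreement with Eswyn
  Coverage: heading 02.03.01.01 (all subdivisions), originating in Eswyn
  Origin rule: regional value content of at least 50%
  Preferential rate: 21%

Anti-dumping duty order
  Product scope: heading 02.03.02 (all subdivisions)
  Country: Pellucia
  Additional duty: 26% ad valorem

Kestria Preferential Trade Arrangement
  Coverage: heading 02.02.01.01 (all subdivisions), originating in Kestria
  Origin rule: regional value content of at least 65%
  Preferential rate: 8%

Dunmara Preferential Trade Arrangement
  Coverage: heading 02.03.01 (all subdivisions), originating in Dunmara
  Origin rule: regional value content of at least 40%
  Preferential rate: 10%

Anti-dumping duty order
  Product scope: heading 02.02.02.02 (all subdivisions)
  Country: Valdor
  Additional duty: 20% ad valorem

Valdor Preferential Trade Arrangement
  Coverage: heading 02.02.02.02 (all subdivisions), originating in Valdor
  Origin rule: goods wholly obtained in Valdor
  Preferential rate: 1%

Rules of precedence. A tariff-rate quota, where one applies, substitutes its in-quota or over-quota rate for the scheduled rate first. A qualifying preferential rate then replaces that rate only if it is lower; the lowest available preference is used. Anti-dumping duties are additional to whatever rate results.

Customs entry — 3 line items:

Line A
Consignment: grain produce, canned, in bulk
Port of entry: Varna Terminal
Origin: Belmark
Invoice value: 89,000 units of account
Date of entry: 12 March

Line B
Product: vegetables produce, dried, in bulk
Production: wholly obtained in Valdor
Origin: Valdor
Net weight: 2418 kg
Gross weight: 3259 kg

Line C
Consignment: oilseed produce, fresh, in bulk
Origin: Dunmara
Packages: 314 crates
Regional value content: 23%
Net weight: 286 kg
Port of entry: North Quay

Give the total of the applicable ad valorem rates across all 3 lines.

30%

Line A: grain → 02.01; canned → 02.01.02; in bulk → 02.01.02.02. Scheduled 8%. No special measure applies. → 8%.
Line B: vegetables → 02.02; dried → 02.02.02; in bulk → 02.02.02.03. Scheduled 8%. Valdor agreement on 02.02.02.02: 02.02.02.03 not covered. → 8%.
Line C: oilseed → 02.03; fresh → 02.03.01; in bulk → 02.03.01.01. Scheduled 14%. Dunmara agreement on 02.03.01: RVC < 40%. → 14%.
Sum: 8% + 8% + 14% = 30%.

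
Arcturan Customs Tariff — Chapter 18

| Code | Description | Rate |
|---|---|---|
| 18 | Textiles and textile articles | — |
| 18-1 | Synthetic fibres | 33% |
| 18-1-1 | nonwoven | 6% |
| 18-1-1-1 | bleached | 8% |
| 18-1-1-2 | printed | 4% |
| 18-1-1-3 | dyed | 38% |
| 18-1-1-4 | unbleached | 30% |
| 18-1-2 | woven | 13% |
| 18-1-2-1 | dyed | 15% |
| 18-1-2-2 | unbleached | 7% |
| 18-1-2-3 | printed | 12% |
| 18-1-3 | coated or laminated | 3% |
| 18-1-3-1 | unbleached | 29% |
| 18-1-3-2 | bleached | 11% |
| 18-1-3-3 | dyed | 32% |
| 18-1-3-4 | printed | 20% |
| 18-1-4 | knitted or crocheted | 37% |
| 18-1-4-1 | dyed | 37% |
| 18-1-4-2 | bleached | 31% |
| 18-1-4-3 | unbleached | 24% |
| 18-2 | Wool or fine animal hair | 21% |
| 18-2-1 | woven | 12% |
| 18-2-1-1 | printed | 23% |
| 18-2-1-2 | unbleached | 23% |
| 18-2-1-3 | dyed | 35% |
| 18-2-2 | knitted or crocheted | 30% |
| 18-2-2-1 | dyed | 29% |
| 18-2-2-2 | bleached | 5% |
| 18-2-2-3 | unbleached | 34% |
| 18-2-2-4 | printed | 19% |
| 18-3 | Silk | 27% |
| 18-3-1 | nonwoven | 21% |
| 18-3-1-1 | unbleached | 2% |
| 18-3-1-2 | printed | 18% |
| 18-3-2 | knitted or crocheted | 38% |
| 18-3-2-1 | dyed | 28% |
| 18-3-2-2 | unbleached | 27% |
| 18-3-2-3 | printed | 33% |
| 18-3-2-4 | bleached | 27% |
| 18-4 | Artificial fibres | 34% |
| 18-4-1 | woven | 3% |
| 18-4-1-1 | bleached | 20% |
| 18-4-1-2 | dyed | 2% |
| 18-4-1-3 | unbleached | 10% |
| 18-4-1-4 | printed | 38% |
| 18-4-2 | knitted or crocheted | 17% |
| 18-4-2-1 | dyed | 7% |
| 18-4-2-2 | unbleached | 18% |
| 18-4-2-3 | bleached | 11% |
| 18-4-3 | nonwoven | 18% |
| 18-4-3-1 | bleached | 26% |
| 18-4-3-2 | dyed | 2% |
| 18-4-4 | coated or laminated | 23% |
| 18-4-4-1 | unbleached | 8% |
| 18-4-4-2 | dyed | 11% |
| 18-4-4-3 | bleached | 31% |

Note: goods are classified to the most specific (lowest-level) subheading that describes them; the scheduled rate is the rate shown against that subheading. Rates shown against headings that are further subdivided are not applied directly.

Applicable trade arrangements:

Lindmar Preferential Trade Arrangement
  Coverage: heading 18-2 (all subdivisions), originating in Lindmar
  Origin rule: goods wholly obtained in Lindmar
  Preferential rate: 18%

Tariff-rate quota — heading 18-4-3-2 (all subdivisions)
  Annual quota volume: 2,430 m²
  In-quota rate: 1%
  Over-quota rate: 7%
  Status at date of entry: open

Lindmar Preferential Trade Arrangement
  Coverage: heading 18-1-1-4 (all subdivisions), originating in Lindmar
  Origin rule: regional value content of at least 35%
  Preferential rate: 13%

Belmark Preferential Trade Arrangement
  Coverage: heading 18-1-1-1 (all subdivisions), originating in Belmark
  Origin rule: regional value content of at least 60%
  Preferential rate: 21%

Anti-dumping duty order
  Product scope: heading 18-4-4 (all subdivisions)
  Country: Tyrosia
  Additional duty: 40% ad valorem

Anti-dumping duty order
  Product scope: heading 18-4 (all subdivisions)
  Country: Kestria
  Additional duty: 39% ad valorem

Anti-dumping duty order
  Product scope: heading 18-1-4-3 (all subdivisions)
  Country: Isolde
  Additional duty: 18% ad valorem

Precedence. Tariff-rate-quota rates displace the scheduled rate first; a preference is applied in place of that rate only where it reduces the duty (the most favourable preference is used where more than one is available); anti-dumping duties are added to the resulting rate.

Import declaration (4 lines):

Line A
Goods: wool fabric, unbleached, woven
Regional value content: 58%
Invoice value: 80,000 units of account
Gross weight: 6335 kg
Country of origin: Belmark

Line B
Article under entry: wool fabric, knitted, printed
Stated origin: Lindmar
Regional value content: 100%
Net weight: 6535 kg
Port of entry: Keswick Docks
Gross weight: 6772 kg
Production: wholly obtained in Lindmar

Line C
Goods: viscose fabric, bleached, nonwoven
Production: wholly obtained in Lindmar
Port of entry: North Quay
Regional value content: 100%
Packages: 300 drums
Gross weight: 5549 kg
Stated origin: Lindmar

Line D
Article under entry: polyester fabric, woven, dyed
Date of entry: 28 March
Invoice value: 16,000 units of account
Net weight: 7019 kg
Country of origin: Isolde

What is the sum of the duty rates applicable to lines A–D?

Line A: wool → 18-2; woven → 18-2-1; unbleached → 18-2-1-2. Scheduled 23%. Belmark agreement on 18-1-1-1: 18-2-1-2 not covered. → 23%.
Line B: wool → 18-2; knitted → 18-2-2; printed → 18-2-2-4. Scheduled 19%. Lindmar agreement on 18-2: wholly obtained → 18% available; Lindmar agreement on 18-1-1-4: 18-2-2-4 not covered; preferential 18%. → 18%.
Line C: viscose → 18-4; nonwoven → 18-4-3; bleached → 18-4-3-1. Scheduled 26%. Lindmar agreement on 18-2: 18-4-3-1 not covered; Lindmar agreement on 18-1-1-4: 18-4-3-1 not covered. → 26%.
Line D: polyester → 18-1; woven → 18-1-2; dyed → 18-1-2-1. Scheduled 15%. No special measure applies. → 15%.
Sum: 23% + 18% + 26% + 15% = 82%.

82%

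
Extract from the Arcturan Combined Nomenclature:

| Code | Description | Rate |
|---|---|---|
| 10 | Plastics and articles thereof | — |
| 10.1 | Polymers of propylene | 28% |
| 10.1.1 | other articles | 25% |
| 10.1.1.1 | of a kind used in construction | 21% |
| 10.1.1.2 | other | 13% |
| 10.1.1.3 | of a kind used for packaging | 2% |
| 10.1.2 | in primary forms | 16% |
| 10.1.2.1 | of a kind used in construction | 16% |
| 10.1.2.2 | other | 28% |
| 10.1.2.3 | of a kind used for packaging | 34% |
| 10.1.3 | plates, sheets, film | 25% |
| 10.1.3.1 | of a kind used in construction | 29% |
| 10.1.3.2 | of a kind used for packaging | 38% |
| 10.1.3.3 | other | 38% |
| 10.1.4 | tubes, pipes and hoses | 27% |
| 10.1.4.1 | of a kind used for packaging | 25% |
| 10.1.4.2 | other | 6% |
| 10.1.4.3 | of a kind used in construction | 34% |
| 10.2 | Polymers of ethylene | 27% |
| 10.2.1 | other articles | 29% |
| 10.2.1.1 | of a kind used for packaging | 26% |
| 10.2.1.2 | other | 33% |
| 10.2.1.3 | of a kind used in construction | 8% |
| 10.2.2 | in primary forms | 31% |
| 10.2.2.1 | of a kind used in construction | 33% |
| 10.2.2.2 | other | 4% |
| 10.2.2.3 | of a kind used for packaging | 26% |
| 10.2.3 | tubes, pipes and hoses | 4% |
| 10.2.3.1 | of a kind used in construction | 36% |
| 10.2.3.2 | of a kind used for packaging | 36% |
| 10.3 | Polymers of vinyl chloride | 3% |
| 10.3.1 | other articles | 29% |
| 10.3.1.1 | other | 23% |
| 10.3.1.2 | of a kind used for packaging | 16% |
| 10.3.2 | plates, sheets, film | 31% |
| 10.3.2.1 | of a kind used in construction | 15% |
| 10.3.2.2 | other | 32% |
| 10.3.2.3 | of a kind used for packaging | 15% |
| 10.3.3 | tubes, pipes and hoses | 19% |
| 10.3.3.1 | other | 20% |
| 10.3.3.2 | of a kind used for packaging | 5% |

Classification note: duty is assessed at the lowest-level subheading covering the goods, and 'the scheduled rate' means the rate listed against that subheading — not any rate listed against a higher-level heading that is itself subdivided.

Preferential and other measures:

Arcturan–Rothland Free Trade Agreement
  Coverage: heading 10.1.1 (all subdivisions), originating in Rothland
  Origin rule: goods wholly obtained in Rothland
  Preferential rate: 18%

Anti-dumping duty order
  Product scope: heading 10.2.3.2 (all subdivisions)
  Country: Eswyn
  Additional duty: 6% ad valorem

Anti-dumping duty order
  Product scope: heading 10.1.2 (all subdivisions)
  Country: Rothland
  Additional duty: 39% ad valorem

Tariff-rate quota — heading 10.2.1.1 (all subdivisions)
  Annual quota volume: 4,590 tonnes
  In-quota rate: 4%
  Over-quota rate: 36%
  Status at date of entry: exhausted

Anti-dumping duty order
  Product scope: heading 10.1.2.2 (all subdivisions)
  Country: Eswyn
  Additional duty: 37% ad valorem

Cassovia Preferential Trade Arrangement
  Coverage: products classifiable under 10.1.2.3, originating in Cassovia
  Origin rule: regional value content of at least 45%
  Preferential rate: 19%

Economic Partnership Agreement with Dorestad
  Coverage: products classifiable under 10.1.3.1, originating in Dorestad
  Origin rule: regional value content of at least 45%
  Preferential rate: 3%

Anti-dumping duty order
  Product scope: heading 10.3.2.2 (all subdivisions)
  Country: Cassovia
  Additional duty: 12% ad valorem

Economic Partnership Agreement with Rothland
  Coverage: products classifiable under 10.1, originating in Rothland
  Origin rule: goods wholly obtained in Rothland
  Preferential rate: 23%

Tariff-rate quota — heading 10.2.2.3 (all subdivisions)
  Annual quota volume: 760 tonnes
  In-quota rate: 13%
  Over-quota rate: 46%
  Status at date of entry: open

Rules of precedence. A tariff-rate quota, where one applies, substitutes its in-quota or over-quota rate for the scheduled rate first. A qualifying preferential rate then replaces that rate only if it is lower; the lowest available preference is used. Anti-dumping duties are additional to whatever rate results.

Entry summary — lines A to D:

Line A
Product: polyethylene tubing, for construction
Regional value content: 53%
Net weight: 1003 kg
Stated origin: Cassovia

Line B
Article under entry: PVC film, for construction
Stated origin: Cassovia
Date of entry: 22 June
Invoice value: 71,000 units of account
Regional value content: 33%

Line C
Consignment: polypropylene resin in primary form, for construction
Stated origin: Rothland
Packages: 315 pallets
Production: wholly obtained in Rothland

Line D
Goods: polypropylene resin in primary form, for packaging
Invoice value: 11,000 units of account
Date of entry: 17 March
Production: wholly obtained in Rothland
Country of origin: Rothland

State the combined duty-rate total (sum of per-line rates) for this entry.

168%

Line A: polyethylene → 10.2; tubing → 10.2.3; for construction → 10.2.3.1. Scheduled 36%. Cassovia agreement on 10.1.2.3: 10.2.3.1 not covered. → 36%.
Line B: PVC → 10.3; film → 10.3.2; for construction → 10.3.2.1. Scheduled 15%. Cassovia agreement on 10.1.2.3: 10.3.2.1 not covered. → 15%.
Line C: polypropylene → 10.1; resin in primary form → 10.1.2; for construction → 10.1.2.1. Scheduled 16%. Rothland agreement on 10.1.1: 10.1.2.1 not covered; Rothland agreement on 10.1: wholly obtained → 23% available; preference 23% not lower than 16% → no reduction; anti-dumping (Rothland, 10.1.2): +39%; total 16% + 39% = 55%. → 55%.
Line D: polypropylene → 10.1; resin in primary form → 10.1.2; for packaging → 10.1.2.3. Scheduled 34%. Rothland agreement on 10.1.1: 10.1.2.3 not covered; Rothland agreement on 10.1: wholly obtained → 23% available; preferential 23%; anti-dumping (Rothland, 10.1.2): +39%; total 23% + 39% = 62%. → 62%.
Sum: 36% + 15% + 55% + 62% = 168%.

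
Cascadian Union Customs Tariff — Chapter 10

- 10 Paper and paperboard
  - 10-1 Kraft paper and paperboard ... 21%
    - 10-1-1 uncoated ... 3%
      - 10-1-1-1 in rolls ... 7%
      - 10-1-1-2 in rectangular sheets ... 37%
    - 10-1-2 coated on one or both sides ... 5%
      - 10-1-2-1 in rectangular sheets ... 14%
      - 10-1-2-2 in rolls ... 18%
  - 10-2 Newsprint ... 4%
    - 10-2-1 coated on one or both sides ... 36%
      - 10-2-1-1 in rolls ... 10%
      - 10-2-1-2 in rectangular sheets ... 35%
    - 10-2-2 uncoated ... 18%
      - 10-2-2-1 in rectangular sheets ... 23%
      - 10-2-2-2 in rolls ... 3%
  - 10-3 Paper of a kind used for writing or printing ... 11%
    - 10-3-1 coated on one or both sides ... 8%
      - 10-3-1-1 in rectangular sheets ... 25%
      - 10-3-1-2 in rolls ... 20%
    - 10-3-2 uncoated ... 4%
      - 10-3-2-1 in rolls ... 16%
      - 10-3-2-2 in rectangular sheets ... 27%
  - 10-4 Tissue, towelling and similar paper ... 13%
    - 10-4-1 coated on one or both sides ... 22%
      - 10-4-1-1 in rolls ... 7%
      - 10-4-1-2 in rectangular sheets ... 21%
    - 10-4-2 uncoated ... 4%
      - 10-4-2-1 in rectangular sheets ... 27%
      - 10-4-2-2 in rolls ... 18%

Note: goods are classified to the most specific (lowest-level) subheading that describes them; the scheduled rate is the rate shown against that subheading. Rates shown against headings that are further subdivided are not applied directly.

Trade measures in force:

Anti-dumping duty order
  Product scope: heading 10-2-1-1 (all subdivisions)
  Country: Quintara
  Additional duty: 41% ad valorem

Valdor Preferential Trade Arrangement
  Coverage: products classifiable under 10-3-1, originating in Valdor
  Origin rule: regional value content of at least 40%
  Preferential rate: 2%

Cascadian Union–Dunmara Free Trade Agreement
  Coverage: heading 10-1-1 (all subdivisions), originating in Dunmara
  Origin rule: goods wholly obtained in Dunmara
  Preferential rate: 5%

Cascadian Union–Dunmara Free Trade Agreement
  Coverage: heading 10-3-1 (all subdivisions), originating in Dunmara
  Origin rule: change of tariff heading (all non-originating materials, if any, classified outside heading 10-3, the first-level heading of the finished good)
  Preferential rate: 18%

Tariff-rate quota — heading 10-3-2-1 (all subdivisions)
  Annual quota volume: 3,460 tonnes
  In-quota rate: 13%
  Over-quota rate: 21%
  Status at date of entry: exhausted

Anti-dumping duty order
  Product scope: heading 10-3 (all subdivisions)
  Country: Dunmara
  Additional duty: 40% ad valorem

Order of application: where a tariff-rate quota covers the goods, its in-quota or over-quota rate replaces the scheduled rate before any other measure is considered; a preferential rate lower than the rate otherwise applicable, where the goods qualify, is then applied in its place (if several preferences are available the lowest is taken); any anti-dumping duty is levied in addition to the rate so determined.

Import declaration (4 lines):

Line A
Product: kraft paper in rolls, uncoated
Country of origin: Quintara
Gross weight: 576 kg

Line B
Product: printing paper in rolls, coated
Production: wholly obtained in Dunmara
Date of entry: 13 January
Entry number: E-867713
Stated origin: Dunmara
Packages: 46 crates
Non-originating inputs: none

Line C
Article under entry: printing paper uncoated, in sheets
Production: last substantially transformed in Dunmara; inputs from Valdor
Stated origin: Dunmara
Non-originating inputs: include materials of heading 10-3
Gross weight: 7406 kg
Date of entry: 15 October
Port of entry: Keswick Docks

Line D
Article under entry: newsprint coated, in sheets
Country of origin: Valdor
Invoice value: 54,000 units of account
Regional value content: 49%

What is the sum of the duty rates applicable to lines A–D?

Line A: kraft paper → 10-1; uncoated → 10-1-1; in rolls → 10-1-1-1. Scheduled 7%. No special measure applies. → 7%.
Line B: printing paper → 10-3; coated → 10-3-1; in rolls → 10-3-1-2. Scheduled 20%. Dunmara agreement on 10-1-1: 10-3-1-2 not covered; Dunmara agreement on 10-3-1: CTH met → 18% available; preferential 18%; anti-dumping (Dunmara, 10-3): +40%; total 18% + 40% = 58%. → 58%.
Line C: printing paper → 10-3; uncoated → 10-3-2; in sheets → 10-3-2-2. Scheduled 27%. Dunmara agreement on 10-1-1: 10-3-2-2 not covered; Dunmara agreement on 10-3-1: 10-3-2-2 not covered; anti-dumping (Dunmara, 10-3): +40%; total 27% + 40% = 67%. → 67%.
Line D: newsprint → 10-2; coated → 10-2-1; in sheets → 10-2-1-2. Scheduled 35%. Valdor agreement on 10-3-1: 10-2-1-2 not covered. → 35%.
Sum: 7% + 58% + 67% + 35% = 167%.

167%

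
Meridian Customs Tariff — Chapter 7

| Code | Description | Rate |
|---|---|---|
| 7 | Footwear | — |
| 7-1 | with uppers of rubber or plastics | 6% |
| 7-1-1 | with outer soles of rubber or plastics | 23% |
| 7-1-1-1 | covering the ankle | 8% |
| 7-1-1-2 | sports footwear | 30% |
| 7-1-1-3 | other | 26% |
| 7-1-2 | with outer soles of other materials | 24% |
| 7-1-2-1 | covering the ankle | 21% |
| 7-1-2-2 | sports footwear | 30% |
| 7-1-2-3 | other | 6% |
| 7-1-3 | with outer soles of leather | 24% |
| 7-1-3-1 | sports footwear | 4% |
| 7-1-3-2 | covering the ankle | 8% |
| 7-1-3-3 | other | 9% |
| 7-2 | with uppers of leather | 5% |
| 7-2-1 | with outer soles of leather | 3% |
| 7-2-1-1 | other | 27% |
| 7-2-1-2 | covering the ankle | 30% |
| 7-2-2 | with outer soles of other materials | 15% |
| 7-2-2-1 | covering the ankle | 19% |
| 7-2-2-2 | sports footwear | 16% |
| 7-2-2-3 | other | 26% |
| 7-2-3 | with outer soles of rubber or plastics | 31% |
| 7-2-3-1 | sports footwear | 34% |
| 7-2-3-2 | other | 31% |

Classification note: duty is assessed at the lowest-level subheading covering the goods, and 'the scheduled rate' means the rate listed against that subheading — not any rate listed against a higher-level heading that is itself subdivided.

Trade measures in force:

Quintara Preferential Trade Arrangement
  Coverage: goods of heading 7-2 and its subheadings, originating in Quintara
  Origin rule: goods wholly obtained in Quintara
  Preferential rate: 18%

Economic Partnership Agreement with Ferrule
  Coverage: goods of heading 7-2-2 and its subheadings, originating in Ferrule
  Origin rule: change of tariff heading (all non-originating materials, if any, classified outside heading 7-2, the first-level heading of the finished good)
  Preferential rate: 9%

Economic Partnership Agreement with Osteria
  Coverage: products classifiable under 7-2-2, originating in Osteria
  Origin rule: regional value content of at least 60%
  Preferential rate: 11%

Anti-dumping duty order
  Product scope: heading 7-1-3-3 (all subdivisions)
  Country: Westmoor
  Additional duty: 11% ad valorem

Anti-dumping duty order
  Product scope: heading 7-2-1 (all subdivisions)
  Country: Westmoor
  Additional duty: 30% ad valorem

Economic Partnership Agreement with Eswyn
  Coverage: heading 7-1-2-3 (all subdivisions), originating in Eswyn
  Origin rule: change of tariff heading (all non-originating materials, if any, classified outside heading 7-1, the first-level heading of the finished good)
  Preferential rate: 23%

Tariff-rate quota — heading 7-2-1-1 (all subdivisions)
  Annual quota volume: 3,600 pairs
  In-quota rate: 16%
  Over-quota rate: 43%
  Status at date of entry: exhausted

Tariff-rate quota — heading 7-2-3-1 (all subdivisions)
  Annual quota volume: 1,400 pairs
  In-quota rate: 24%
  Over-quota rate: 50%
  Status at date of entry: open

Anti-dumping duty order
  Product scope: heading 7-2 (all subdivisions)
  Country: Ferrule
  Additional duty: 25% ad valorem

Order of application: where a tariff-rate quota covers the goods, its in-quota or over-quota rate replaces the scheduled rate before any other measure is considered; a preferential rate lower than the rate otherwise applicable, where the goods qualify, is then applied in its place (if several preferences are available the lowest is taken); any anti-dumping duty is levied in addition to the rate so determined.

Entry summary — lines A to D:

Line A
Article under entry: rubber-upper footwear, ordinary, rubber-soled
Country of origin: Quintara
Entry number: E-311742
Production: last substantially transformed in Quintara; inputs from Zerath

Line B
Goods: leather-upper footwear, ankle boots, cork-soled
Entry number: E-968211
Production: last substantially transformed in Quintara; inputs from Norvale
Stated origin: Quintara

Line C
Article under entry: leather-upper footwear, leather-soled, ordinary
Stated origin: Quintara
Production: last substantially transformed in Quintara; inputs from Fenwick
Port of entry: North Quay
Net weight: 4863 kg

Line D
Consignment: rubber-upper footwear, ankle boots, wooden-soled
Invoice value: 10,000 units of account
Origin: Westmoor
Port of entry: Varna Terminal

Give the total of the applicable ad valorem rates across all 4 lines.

Line A: rubber-upper → 7-1; rubber-soled → 7-1-1; ordinary → 7-1-1-3. Scheduled 26%. Quintara agreement on 7-2: 7-1-1-3 not covered. → 26%.
Line B: leather-upper → 7-2; cork-soled → 7-2-2; ankle boots → 7-2-2-1. Scheduled 19%. Quintara agreement on 7-2: not wholly obtained. → 19%.
Line C: leather-upper → 7-2; leather-soled → 7-2-1; ordinary → 7-2-1-1. Scheduled 27%. quota on 7-2-1-1 exhausted → over-quota 43%; Quintara agreement on 7-2: not wholly obtained. → 43%.
Line D: rubber-upper → 7-1; wooden-soled → 7-1-2; ankle boots → 7-1-2-1. Scheduled 21%. No special measure applies. → 21%.
Sum: 26% + 19% + 43% + 21% = 109%.

109%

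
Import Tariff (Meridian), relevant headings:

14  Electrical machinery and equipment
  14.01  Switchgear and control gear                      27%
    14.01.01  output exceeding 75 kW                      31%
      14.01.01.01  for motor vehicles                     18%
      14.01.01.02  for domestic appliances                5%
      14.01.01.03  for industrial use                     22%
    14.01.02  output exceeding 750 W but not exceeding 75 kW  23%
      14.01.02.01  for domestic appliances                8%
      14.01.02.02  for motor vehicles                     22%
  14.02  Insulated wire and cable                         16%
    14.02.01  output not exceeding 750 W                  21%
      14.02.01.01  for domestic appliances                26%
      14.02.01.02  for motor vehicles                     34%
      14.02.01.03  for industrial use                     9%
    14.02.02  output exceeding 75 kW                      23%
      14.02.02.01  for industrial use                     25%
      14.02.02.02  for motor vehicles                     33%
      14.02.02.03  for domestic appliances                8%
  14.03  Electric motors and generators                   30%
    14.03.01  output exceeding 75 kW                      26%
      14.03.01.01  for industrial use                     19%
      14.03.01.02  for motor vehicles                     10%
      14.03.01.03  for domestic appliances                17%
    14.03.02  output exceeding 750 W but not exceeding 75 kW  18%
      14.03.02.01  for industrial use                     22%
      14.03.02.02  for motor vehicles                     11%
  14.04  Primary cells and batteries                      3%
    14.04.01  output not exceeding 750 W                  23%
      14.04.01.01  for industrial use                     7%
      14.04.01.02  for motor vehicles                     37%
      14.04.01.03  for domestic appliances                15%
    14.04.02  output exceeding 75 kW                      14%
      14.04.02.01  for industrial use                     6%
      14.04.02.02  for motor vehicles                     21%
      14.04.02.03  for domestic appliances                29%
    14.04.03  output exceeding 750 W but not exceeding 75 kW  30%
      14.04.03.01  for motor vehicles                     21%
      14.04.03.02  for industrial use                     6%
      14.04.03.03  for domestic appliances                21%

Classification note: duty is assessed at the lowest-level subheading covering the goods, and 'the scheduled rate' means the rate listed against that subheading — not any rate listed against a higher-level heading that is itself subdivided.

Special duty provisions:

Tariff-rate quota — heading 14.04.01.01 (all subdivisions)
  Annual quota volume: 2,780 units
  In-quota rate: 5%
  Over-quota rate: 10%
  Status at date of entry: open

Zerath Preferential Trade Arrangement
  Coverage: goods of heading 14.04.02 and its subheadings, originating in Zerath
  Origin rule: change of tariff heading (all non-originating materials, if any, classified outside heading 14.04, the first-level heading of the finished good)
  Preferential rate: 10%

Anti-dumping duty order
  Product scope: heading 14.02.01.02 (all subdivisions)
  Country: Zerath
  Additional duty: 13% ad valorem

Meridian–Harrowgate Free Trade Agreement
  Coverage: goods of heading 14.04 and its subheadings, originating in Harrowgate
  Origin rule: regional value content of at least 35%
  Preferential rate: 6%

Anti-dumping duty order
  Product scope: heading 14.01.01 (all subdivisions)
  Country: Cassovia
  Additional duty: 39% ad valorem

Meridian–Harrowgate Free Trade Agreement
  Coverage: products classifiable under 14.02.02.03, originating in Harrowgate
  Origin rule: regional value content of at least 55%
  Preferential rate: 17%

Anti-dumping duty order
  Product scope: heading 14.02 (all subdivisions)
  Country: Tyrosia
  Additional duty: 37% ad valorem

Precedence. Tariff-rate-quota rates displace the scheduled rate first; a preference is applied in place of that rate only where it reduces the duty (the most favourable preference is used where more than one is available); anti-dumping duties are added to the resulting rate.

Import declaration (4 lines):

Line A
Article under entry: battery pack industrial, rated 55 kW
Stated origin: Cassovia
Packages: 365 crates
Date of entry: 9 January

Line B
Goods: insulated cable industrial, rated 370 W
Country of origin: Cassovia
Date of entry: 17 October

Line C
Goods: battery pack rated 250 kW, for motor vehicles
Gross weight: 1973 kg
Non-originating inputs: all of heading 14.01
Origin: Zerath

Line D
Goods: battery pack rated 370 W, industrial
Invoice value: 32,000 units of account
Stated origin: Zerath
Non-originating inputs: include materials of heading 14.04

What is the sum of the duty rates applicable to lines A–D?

Line A: battery pack → 14.04; rated 55 kW → 14.04.03; industrial → 14.04.03.02. Scheduled 6%. No special measure applies. → 6%.
Line B: insulated cable → 14.02; rated 370 W → 14.02.01; industrial → 14.02.01.03. Scheduled 9%. No special measure applies. → 9%.
Line C: battery pack → 14.04; rated 250 kW → 14.04.02; for motor vehicles → 14.04.02.02. Scheduled 21%. Zerath agreement on 14.04.02: CTH met → 10% available; preferential 10%. → 10%.
Line D: battery pack → 14.04; rated 370 W → 14.04.01; industrial → 14.04.01.01. Scheduled 7%. quota on 14.04.01.01 open → in-quota 5%; Zerath agreement on 14.04.02: 14.04.01.01 not covered. → 5%.
Sum: 6% + 9% + 10% + 5% = 30%.

30%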